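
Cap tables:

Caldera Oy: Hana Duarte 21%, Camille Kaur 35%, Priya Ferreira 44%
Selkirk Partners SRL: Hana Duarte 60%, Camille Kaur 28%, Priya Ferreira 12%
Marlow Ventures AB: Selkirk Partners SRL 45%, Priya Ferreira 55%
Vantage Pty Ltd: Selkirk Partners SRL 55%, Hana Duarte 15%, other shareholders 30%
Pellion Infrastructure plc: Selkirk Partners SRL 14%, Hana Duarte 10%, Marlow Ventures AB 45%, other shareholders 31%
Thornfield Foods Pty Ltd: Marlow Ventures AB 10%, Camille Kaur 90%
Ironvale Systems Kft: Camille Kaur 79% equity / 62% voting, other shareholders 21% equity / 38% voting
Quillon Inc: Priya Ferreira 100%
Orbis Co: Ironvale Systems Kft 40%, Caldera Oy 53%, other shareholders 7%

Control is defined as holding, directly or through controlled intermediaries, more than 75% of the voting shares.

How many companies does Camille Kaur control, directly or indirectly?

Camille holds 90% of Thornfield, so Camille controls Thornfield.
No other company's threshold is met.
Camille controls 1 company.

1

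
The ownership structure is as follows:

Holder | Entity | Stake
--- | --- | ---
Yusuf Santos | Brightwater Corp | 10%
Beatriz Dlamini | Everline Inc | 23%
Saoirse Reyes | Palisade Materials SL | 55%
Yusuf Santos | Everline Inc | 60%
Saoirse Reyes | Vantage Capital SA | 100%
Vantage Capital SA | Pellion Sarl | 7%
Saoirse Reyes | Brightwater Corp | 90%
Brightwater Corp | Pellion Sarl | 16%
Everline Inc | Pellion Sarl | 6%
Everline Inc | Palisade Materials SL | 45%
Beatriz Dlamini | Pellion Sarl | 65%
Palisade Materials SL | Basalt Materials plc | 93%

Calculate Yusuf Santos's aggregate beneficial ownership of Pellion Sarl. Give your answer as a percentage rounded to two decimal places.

5.20%

Yusuf reaches Pellion along 2 paths.
Via Everline: 60% × 6% = 3.6%.
Via Brightwater: 10% × 16% = 1.6%.
Total: 3.6% + 1.6% = 5.2%.
Rounded: 5.20%.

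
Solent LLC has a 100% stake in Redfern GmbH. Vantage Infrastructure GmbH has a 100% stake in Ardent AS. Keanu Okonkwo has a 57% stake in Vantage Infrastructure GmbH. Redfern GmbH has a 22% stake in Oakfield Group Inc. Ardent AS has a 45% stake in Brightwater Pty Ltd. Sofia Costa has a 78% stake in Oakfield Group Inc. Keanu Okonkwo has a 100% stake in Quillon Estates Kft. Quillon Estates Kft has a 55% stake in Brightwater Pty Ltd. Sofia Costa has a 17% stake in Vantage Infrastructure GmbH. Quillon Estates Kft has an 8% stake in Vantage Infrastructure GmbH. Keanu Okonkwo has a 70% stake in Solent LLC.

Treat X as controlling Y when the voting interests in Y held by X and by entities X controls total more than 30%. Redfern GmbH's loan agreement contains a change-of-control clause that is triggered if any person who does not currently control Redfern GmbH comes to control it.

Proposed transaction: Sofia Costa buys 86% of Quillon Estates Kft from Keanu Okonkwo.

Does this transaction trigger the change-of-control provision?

No

The purchase adds only to Sofia's holdings (Keanu's stake shrinks), so Sofia is the only person who could newly come to control Redfern.
Sofia holds 78% of Oakfield, so Sofia controls Oakfield.
Neither Sofia nor any entity Sofia controls holds any voting interest in Redfern.
So before the transaction, Sofia does not control Redfern.
After the purchase, Sofia holds 86% of Quillon directly, and Keanu's stake falls to 14%.
Sofia holds 86% of Quillon, so Sofia controls Quillon.
Quillon holds 55% of Brightwater, so Sofia controls Brightwater.
After the transaction, neither Sofia nor any entity Sofia controls holds a voting interest in Redfern, so Sofia still does not control it.
No new person acquires control, so the clause is not triggered.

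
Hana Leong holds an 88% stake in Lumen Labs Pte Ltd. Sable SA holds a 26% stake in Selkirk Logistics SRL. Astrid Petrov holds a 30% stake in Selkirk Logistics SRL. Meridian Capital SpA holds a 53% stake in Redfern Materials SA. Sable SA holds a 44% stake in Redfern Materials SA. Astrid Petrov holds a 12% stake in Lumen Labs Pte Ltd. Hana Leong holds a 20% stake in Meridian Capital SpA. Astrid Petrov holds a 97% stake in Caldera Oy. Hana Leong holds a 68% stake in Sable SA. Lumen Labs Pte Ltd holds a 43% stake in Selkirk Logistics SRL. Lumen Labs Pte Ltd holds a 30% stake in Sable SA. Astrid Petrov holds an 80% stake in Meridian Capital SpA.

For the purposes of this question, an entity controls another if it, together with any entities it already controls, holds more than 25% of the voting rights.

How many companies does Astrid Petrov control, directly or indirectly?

4

Astrid holds 80% of Meridian, so Astrid controls Meridian.
Astrid holds 97% of Caldera, so Astrid controls Caldera.
Astrid holds 30% of Selkirk, so Astrid controls Selkirk.
Meridian holds 53% of Redfern, so Astrid controls Redfern.
No other company's threshold is met.
Astrid controls 4 companies.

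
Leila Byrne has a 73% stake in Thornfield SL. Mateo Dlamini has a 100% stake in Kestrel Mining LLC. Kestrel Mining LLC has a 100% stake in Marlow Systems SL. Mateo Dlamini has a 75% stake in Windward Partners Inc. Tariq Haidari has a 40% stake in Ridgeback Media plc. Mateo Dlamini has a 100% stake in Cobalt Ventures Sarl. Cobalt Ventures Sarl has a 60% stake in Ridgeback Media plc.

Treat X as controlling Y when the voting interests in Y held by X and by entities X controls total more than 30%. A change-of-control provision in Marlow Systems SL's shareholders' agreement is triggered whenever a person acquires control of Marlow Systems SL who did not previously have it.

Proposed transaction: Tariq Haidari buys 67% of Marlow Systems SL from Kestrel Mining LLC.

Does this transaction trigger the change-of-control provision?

The purchase adds only to Tariq's holdings (Kestrel's stake shrinks), so Tariq is the only person who could newly come to control Marlow.
Tariq holds 40% of Ridgeback, so Tariq controls Ridgeback.
Neither Tariq nor any entity Tariq controls holds any voting interest in Marlow.
So before the transaction, Tariq does not control Marlow.
After the purchase, Tariq holds 67% of Marlow directly, and Kestrel's stake falls to 33%.
Tariq holds 67% of Marlow, so Tariq controls Marlow.
Tariq did not control Marlow before and does after, so the clause is triggered.

Yes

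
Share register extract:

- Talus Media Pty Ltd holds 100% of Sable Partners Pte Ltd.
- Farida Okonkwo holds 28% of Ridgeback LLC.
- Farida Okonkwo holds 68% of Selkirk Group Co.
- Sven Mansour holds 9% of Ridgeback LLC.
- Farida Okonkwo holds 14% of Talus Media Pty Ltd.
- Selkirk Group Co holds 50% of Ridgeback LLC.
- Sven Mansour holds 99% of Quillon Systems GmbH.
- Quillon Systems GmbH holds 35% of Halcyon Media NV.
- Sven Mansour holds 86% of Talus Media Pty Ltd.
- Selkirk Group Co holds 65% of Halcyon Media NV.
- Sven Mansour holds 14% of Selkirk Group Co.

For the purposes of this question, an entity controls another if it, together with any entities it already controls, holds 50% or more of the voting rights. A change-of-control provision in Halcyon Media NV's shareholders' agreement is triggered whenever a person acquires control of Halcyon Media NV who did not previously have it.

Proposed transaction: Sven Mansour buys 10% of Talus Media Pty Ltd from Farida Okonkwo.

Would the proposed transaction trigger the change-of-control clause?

No

The purchase adds only to Sven's holdings (Farida's stake shrinks), so Sven is the only person who could newly come to control Halcyon.
Sven holds 86% of Talus, so Sven controls Talus.
Sven holds 99% of Quillon, so Sven controls Quillon.
Talus holds 100% of Sable, so Sven controls Sable.
In Halcyon, Sven's side holds only 35%, not ≥ 50%.
So before the transaction, Sven does not control Halcyon.
After the purchase, Sven's direct stake in Talus rises to 86% + 10% = 96%, and Farida's stake falls to 4%.
Sven holds 96% of Talus, so Sven controls Talus.
After the transaction, Sven's side holds 35% of Halcyon, not ≥ 50%, so Sven still does not control Halcyon.
No new person acquires control, so the clause is not triggered.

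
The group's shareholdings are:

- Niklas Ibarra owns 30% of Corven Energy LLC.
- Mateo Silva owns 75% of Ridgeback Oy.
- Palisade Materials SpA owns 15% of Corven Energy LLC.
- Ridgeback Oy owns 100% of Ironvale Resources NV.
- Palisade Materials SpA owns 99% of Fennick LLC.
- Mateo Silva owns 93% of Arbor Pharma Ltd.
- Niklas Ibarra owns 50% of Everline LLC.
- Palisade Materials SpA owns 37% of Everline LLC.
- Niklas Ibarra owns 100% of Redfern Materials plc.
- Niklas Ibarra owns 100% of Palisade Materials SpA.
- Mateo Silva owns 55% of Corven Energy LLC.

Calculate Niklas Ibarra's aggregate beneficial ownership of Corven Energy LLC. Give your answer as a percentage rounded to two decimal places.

Niklas reaches Corven along 2 paths.
Via Palisade: 100% × 15% = 15%.
Direct stake: 30% = 30%.
Total: 15% + 30% = 45%.
Rounded: 45.00%.

45.00%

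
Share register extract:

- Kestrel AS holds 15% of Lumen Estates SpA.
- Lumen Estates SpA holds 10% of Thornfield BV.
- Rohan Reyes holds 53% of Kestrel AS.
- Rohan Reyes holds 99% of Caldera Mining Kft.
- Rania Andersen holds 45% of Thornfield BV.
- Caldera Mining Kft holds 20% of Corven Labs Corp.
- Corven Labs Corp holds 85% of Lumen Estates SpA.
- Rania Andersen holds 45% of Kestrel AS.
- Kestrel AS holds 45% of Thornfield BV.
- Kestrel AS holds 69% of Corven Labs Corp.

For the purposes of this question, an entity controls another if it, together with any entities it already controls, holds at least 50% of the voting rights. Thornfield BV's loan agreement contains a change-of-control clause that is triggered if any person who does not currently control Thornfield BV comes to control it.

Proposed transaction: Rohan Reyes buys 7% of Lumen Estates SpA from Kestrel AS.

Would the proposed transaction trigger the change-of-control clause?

The purchase adds only to Rohan's holdings (Kestrel's stake shrinks), so Rohan is the only person who could newly come to control Thornfield.
Rohan holds 53% of Kestrel, so Rohan controls Kestrel.
Rohan holds 99% of Caldera, so Rohan controls Caldera.
Kestrel and Caldera together hold 69% + 20% = 89% of Corven, so Rohan controls Corven.
Corven and Kestrel together hold 85% + 15% = 100% of Lumen, so Rohan controls Lumen.
Kestrel and Lumen together hold 45% + 10% = 55% of Thornfield, so Rohan controls Thornfield.
So Rohan already controls Thornfield before the transaction.
After the purchase, Rohan holds 7% of Lumen directly, and Kestrel's stake falls to 8%.
Rohan controlled Thornfield already, so this is not a new person acquiring control; every other person's position is unchanged or reduced.
No new person acquires control, so the clause is not triggered.

No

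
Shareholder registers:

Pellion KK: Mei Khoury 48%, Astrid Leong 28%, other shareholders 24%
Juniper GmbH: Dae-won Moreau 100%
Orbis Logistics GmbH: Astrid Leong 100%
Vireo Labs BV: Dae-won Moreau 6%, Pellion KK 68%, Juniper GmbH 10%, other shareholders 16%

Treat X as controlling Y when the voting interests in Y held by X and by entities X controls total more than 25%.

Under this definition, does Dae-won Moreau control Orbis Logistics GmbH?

Dae-won holds 100% of Juniper, so Dae-won controls Juniper.
Neither Dae-won nor any entity Dae-won controls holds any voting interest in Orbis.
So Dae-won does not control Orbis.

No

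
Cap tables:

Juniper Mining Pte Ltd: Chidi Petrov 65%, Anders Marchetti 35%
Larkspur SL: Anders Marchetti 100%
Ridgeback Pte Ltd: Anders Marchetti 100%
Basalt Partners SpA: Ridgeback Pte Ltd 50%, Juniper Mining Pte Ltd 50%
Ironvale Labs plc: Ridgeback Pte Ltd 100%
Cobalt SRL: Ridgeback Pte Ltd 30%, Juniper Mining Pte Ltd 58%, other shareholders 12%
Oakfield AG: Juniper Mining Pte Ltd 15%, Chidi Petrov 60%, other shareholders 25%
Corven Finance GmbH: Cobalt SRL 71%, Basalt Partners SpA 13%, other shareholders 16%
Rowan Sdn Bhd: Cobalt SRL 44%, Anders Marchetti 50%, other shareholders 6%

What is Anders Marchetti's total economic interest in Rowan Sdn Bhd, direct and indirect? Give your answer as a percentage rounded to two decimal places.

72.13%

Anders reaches Rowan along 3 paths.
Via Ridgeback → Cobalt: 100% × 30% × 44% = 13.2%.
Via Juniper → Cobalt: 35% × 58% × 44% = 8.932%.
Direct stake: 50% = 50%.
Total: 13.2% + 8.932% + 50% = 72.132%.
Rounded: 72.13%.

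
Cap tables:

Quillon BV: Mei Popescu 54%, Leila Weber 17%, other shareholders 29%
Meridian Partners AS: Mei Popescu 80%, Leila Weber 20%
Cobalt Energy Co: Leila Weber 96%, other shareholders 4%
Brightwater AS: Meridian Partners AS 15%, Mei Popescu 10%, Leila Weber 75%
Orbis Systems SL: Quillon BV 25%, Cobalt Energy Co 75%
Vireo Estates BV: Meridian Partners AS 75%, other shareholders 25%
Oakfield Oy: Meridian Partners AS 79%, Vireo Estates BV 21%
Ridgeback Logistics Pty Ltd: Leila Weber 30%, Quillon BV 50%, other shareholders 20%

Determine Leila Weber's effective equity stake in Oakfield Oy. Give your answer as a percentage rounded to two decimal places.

18.95%

Leila reaches Oakfield along 2 paths.
Via Meridian: 20% × 79% = 15.8%.
Via Meridian → Vireo: 20% × 75% × 21% = 3.15%.
Total: 15.8% + 3.15% = 18.95%.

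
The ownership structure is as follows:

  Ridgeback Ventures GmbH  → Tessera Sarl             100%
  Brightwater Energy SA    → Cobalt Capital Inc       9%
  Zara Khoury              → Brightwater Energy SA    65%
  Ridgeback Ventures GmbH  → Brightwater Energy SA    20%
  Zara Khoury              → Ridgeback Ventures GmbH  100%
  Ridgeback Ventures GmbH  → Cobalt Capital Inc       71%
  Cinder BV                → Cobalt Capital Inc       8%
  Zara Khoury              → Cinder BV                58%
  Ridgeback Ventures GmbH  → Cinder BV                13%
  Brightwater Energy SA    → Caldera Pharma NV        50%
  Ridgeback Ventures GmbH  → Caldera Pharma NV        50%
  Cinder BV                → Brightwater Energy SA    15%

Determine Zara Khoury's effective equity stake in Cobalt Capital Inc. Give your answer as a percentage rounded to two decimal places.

85.29%

Zara reaches Cobalt along 7 paths.
Via Ridgeback: 100% × 71% = 71%.
Via Cinder: 58% × 8% = 4.64%.
Via Ridgeback → Cinder: 100% × 13% × 8% = 1.04%.
Via Cinder → Brightwater: 58% × 15% × 9% = 0.783%.
Via Ridgeback → Cinder → Brightwater: 100% × 13% × 15% × 9% = 0.1755%.
Via Ridgeback → Brightwater: 100% × 20% × 9% = 1.8%.
Via Brightwater: 65% × 9% = 5.85%.
Total: 71% + 4.64% + 1.04% + 0.783% + 0.1755% + 1.8% + 5.85% = 85.2885%.
Rounded: 85.29%.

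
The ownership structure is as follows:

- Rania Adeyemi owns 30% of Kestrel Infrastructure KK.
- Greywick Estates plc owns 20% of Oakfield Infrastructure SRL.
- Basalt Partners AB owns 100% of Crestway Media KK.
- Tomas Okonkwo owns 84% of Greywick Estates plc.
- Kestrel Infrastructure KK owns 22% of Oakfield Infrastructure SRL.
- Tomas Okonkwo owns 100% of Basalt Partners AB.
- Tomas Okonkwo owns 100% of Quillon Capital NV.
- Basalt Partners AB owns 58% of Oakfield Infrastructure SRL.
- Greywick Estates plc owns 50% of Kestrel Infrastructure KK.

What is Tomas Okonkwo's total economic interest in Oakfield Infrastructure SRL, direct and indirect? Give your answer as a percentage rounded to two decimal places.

84.04%

Tomas reaches Oakfield along 3 paths.
Via Basalt: 100% × 58% = 58%.
Via Greywick: 84% × 20% = 16.8%.
Via Greywick → Kestrel: 84% × 50% × 22% = 9.24%.
Total: 58% + 16.8% + 9.24% = 84.04%.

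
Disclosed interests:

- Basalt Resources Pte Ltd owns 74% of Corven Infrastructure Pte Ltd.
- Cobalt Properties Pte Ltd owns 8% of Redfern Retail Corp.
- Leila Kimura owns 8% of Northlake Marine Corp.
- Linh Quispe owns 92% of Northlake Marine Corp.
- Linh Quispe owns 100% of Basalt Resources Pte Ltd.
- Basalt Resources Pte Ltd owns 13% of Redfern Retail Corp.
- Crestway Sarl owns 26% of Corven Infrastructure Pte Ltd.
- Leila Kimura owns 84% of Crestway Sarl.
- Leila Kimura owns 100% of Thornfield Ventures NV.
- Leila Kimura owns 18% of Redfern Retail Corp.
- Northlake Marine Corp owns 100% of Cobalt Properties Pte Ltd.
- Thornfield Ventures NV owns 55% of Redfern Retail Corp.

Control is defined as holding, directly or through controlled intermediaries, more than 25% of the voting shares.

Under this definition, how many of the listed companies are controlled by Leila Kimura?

Leila holds 100% of Thornfield, so Leila controls Thornfield.
Thornfield and Leila together hold 55% + 18% = 73% of Redfern, so Leila controls Redfern.
Leila holds 84% of Crestway, so Leila controls Crestway.
Crestway holds 26% of Corven, so Leila controls Corven.
No other company's threshold is met.
Leila controls 4 companies.

4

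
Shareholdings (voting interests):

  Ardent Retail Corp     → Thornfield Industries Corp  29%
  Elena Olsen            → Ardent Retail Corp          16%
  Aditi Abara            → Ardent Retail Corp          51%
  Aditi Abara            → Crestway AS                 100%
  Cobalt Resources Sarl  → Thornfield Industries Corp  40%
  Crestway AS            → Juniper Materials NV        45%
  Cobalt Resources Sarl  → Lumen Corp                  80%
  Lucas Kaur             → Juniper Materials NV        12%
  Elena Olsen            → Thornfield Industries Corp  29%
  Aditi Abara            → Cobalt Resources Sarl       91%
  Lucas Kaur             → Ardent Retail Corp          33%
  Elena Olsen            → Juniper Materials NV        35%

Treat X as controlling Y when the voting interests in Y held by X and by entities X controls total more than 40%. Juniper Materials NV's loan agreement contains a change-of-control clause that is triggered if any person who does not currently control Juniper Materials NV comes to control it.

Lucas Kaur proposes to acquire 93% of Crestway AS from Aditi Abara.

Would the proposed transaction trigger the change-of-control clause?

Yes

The purchase adds only to Lucas's holdings (Aditi's stake shrinks), so Lucas is the only person who could newly come to control Juniper.
Lucas's largest direct stake is 33% in Ardent, which does not meet the threshold, so Lucas controls no company.
In Juniper, Lucas's side holds only 12%, not > 40%.
So before the transaction, Lucas does not control Juniper.
After the purchase, Lucas holds 93% of Crestway directly, and Aditi's stake falls to 7%.
Lucas holds 93% of Crestway, so Lucas controls Crestway.
Lucas and Crestway together hold 12% + 45% = 57% of Juniper, so Lucas controls Juniper.
Lucas did not control Juniper before and does after, so the clause is triggered.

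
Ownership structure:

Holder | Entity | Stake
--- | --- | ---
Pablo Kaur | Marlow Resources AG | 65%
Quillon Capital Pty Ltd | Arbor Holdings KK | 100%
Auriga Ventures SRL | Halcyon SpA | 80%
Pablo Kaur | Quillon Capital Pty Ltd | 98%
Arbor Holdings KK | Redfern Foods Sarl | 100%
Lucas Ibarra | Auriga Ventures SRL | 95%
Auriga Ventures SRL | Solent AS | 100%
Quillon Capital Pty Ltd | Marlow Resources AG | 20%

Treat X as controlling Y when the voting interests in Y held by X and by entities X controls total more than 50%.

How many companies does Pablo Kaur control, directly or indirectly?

Pablo holds 98% of Quillon, so Pablo controls Quillon.
Quillon and Pablo together hold 20% + 65% = 85% of Marlow, so Pablo controls Marlow.
Quillon holds 100% of Arbor, so Pablo controls Arbor.
Arbor holds 100% of Redfern, so Pablo controls Redfern.
No other company's threshold is met.
Pablo controls 4 companies.

4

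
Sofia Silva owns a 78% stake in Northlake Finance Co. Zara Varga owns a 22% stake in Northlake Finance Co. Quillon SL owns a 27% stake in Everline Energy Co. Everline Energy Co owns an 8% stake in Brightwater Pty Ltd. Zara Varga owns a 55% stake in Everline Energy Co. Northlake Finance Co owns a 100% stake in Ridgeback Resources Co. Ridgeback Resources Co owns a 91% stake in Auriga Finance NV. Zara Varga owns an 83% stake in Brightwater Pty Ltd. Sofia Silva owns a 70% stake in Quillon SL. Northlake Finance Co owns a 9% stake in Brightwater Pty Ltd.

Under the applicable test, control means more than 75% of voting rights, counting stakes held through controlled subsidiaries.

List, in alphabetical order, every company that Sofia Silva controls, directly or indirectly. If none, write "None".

Sofia holds 78% of Northlake, so Sofia controls Northlake.
Northlake holds 100% of Ridgeback, so Sofia controls Ridgeback.
Ridgeback holds 91% of Auriga, so Sofia controls Auriga.
No other company's threshold is met.

Auriga Finance NV, Northlake Finance Co, Ridgeback Resources Co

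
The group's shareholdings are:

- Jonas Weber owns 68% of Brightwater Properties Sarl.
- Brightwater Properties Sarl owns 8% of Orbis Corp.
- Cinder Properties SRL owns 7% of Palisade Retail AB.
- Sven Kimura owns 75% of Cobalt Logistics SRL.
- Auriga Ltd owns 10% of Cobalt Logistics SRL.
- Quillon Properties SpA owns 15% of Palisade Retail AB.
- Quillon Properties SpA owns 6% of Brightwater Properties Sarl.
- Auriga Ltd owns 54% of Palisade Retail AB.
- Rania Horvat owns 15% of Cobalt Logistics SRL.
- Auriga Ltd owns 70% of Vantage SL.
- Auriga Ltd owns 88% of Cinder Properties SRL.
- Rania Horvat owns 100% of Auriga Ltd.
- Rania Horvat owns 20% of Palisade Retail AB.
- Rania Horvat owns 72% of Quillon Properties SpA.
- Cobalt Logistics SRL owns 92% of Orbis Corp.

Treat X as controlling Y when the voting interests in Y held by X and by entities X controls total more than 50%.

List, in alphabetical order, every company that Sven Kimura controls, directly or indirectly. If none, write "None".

Cobalt Logistics SRL, Orbis Corp

Sven holds 75% of Cobalt, so Sven controls Cobalt.
Cobalt holds 92% of Orbis, so Sven controls Orbis.
No other company's threshold is met.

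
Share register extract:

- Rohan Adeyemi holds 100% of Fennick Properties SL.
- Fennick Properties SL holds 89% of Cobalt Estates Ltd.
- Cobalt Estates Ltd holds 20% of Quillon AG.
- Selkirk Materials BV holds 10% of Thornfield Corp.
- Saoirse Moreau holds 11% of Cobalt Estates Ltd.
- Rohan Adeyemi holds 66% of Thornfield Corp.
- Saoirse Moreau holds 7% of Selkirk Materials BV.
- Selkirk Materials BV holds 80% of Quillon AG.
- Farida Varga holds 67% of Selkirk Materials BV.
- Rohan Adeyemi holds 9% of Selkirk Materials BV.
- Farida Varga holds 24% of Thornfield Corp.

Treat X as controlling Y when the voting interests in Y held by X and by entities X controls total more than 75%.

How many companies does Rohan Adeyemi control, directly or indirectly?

2

Rohan holds 100% of Fennick, so Rohan controls Fennick.
Fennick holds 89% of Cobalt, so Rohan controls Cobalt.
No other company's threshold is met.
Rohan controls 2 companies.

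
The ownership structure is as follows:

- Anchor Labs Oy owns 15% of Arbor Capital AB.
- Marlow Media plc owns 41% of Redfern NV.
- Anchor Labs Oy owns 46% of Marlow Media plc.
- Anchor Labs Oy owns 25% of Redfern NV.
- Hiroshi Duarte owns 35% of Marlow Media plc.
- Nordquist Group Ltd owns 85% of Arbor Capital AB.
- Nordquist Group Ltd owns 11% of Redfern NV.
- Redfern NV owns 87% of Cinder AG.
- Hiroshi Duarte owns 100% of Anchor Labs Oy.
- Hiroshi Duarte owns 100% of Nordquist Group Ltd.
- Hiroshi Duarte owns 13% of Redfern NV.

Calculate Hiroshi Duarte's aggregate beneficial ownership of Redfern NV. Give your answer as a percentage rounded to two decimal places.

82.21%

Hiroshi reaches Redfern along 5 paths.
Via Anchor: 100% × 25% = 25%.
Via Anchor → Marlow: 100% × 46% × 41% = 18.86%.
Via Marlow: 35% × 41% = 14.35%.
Via Nordquist: 100% × 11% = 11%.
Direct stake: 13% = 13%.
Total: 25% + 18.86% + 14.35% + 11% + 13% = 82.21%.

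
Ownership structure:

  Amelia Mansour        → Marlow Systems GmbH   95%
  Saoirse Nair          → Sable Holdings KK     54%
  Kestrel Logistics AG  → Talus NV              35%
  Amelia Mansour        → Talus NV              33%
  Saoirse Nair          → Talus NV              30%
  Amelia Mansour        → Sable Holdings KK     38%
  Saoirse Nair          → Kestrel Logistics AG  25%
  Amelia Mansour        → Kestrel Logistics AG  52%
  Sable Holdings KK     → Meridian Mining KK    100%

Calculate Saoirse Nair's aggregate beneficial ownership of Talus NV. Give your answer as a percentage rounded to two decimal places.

38.75%

Saoirse reaches Talus along 2 paths.
Direct stake: 30% = 30%.
Via Kestrel: 25% × 35% = 8.75%.
Total: 30% + 8.75% = 38.75%.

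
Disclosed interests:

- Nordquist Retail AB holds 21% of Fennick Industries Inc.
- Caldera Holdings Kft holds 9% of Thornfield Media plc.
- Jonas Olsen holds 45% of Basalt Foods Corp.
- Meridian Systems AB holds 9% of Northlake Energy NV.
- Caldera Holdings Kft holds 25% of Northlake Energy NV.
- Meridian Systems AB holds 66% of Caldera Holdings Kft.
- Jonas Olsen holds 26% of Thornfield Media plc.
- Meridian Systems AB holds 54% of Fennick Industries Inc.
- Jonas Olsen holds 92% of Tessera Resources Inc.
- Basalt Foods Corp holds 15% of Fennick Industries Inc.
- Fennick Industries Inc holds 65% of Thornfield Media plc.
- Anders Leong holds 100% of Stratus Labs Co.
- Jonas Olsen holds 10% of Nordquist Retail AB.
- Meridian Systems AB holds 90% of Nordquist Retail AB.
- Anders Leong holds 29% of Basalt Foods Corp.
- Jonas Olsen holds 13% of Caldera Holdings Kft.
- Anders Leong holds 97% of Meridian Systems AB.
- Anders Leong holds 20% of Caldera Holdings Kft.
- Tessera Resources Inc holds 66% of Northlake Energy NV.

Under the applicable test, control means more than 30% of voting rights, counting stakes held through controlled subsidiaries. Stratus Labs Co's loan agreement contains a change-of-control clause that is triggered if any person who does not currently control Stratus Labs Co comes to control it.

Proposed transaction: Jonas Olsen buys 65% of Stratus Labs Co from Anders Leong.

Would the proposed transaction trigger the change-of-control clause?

Yes

The purchase adds only to Jonas's holdings (Anders's stake shrinks), so Jonas is the only person who could newly come to control Stratus.
Jonas holds 45% of Basalt, so Jonas controls Basalt.
Jonas holds 92% of Tessera, so Jonas controls Tessera.
Tessera holds 66% of Northlake, so Jonas controls Northlake.
Neither Jonas nor any entity Jonas controls holds any voting interest in Stratus.
So before the transaction, Jonas does not control Stratus.
After the purchase, Jonas holds 65% of Stratus directly, and Anders's stake falls to 35%.
Jonas holds 65% of Stratus, so Jonas controls Stratus.
Jonas did not control Stratus before and does after, so the clause is triggered.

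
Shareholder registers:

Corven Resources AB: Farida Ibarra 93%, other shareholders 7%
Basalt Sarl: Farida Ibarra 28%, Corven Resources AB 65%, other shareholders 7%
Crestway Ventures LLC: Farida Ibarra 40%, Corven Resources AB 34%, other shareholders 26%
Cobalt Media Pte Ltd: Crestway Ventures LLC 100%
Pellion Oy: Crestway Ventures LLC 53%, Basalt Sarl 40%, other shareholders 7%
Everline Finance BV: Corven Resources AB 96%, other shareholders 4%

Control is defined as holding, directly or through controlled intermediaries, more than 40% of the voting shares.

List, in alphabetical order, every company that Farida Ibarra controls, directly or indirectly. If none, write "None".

Farida holds 93% of Corven, so Farida controls Corven.
Farida and Corven together hold 28% + 65% = 93% of Basalt, so Farida controls Basalt.
Farida and Corven together hold 40% + 34% = 74% of Crestway, so Farida controls Crestway.
Crestway holds 100% of Cobalt, so Farida controls Cobalt.
Crestway and Basalt together hold 53% + 40% = 93% of Pellion, so Farida controls Pellion.
Corven holds 96% of Everline, so Farida controls Everline.

Basalt Sarl, Cobalt Media Pte Ltd, Corven Resources AB, Crestway Ventures LLC, Everline Finance BV, Pellion Oy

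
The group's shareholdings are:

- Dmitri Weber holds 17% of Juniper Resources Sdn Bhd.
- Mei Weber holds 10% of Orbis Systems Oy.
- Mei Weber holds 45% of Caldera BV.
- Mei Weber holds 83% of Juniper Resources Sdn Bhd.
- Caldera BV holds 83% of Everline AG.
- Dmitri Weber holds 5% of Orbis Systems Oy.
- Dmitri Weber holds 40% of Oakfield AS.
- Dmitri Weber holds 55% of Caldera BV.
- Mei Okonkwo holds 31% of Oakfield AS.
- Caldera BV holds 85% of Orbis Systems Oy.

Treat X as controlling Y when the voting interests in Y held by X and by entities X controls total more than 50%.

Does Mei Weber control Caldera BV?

Mei Weber holds 83% of Juniper, so Mei Weber controls Juniper.
In Caldera, Mei Weber's side holds only 45%, not > 50%.
So Mei Weber does not control Caldera.

No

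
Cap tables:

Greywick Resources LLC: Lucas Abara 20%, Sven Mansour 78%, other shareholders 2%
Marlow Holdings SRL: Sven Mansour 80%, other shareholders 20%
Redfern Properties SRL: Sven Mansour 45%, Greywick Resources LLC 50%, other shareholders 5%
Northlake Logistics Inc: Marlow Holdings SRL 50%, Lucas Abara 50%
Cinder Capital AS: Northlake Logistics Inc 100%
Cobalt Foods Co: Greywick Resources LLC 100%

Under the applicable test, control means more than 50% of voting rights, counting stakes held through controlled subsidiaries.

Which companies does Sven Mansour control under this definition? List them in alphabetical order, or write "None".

Cobalt Foods Co, Greywick Resources LLC, Marlow Holdings SRL, Redfern Properties SRL

Sven holds 78% of Greywick, so Sven controls Greywick.
Sven holds 80% of Marlow, so Sven controls Marlow.
Sven and Greywick together hold 45% + 50% = 95% of Redfern, so Sven controls Redfern.
Greywick holds 100% of Cobalt, so Sven controls Cobalt.
No other company's threshold is met.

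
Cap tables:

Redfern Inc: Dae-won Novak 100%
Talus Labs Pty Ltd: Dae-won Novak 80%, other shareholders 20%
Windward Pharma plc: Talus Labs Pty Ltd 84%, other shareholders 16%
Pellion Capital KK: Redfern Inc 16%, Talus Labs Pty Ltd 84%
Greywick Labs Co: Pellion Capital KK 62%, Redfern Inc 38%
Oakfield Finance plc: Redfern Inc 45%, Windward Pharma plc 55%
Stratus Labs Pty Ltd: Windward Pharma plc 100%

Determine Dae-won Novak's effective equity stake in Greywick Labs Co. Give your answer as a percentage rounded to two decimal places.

Dae-won reaches Greywick along 3 paths.
Via Redfern → Pellion: 100% × 16% × 62% = 9.92%.
Via Talus → Pellion: 80% × 84% × 62% = 41.664%.
Via Redfern: 100% × 38% = 38%.
Total: 9.92% + 41.664% + 38% = 89.584%.
Rounded: 89.58%.

89.58%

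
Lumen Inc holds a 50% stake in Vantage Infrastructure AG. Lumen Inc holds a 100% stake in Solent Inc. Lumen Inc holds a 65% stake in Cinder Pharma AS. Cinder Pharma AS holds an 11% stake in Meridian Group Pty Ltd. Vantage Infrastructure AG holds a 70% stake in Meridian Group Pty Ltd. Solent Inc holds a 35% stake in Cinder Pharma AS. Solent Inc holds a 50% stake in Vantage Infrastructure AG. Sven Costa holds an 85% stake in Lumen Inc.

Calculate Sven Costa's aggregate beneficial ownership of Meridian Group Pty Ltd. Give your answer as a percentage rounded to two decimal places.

68.85%

Sven reaches Meridian along 4 paths.
Via Lumen → Solent → Cinder: 85% × 100% × 35% × 11% = 3.2725%.
Via Lumen → Cinder: 85% × 65% × 11% = 6.0775%.
Via Lumen → Solent → Vantage: 85% × 100% × 50% × 70% = 29.75%.
Via Lumen → Vantage: 85% × 50% × 70% = 29.75%.
Total: 3.2725% + 6.0775% + 29.75% + 29.75% = 68.85%.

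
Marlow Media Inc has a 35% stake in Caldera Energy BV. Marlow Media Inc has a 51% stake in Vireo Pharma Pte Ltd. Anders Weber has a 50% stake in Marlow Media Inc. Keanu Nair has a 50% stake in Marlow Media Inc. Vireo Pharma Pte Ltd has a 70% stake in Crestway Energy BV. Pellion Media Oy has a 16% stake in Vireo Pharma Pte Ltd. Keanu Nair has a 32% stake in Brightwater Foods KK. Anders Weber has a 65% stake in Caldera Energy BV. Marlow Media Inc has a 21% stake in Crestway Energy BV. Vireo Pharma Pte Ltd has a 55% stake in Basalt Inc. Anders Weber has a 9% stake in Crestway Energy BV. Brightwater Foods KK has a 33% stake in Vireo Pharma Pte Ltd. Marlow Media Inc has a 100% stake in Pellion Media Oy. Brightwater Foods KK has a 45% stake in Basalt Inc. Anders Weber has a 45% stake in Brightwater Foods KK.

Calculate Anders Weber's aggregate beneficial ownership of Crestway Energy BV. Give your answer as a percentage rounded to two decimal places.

53.35%

Anders reaches Crestway along 5 paths.
Via Marlow: 50% × 21% = 10.5%.
Direct stake: 9% = 9%.
Via Marlow → Pellion → Vireo: 50% × 100% × 16% × 70% = 5.6%.
Via Brightwater → Vireo: 45% × 33% × 70% = 10.395%.
Via Marlow → Vireo: 50% × 51% × 70% = 17.85%.
Total: 10.5% + 9% + 5.6% + 10.395% + 17.85% = 53.345%.
Rounded: 53.35%.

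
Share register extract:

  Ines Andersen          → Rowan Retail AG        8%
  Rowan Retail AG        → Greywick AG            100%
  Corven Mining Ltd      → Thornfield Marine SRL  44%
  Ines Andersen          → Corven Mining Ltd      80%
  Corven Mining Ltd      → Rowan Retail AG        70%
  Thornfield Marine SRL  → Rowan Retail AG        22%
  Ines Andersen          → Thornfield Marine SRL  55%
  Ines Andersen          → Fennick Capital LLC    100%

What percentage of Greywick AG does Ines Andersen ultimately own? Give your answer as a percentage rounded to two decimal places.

Ines reaches Greywick along 4 paths.
Via Corven → Rowan: 80% × 70% × 100% = 56%.
Via Thornfield → Rowan: 55% × 22% × 100% = 12.1%.
Via Corven → Thornfield → Rowan: 80% × 44% × 22% × 100% = 7.744%.
Via Rowan: 8% × 100% = 8%.
Total: 56% + 12.1% + 7.744% + 8% = 83.844%.
Rounded: 83.84%.

83.84%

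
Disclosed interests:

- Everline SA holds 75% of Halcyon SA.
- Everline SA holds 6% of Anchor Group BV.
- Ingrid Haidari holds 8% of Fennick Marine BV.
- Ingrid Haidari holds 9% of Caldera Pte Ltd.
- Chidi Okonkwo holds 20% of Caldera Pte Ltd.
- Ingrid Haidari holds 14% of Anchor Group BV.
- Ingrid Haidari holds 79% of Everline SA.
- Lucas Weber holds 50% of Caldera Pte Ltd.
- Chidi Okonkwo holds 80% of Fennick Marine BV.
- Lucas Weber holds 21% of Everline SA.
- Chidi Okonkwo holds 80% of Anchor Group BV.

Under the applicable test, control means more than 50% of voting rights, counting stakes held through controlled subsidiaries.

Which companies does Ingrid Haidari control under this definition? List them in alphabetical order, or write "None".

Everline SA, Halcyon SA

Ingrid holds 79% of Everline, so Ingrid controls Everline.
Everline holds 75% of Halcyon, so Ingrid controls Halcyon.
No other company's threshold is met.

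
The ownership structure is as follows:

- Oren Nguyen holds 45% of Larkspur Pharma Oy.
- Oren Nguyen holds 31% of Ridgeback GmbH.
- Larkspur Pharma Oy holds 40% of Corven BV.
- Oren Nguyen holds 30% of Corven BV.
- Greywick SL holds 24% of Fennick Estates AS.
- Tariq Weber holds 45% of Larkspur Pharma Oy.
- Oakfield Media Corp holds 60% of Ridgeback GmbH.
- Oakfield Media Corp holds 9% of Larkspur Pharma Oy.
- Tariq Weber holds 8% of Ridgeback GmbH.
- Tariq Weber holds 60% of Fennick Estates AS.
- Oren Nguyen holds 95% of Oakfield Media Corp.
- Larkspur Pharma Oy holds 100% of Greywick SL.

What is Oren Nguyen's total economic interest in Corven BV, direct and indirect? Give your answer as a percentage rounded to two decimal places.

Oren reaches Corven along 3 paths.
Via Oakfield → Larkspur: 95% × 9% × 40% = 3.42%.
Via Larkspur: 45% × 40% = 18%.
Direct stake: 30% = 30%.
Total: 3.42% + 18% + 30% = 51.42%.

51.42%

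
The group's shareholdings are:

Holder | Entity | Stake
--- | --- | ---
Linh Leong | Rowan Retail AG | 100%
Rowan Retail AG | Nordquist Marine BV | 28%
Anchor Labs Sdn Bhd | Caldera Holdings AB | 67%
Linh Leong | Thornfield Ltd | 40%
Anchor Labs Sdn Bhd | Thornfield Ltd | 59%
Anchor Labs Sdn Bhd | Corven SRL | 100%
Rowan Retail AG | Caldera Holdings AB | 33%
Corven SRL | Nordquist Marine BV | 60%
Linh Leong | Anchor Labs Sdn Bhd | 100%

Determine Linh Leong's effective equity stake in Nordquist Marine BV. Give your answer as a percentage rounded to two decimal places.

Linh reaches Nordquist along 2 paths.
Via Rowan: 100% × 28% = 28%.
Via Anchor → Corven: 100% × 100% × 60% = 60%.
Total: 28% + 60% = 88%.
Rounded: 88.00%.

88.00%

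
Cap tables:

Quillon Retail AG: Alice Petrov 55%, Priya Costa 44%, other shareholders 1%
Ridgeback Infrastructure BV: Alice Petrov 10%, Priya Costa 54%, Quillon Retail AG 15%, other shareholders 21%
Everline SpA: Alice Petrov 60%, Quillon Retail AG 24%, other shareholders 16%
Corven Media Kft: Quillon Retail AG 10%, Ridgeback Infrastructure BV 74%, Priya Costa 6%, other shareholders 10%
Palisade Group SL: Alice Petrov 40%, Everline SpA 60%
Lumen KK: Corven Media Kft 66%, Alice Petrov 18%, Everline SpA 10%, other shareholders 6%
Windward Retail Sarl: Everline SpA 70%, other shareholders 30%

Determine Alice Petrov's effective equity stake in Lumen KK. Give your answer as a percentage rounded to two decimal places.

Alice reaches Lumen along 6 paths.
Via Quillon → Corven: 55% × 10% × 66% = 3.63%.
Via Ridgeback → Corven: 10% × 74% × 66% = 4.884%.
Via Quillon → Ridgeback → Corven: 55% × 15% × 74% × 66% = 4.0293%.
Direct stake: 18% = 18%.
Via Everline: 60% × 10% = 6%.
Via Quillon → Everline: 55% × 24% × 10% = 1.32%.
Total: 3.63% + 4.884% + 4.0293% + 18% + 6% + 1.32% = 37.8633%.
Rounded: 37.86%.

37.86%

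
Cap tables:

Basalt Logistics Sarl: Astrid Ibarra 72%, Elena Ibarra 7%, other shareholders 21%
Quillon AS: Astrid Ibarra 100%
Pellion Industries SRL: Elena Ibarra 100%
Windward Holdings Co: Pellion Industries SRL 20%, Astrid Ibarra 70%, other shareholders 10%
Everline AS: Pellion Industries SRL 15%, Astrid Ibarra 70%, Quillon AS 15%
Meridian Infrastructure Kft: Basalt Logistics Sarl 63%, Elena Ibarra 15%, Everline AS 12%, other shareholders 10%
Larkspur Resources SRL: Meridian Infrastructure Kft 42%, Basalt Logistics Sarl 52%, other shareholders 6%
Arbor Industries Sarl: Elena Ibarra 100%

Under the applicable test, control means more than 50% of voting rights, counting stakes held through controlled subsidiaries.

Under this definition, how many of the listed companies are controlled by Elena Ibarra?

2

Elena holds 100% of Pellion, so Elena controls Pellion.
Elena holds 100% of Arbor, so Elena controls Arbor.
No other company's threshold is met.
Elena controls 2 companies.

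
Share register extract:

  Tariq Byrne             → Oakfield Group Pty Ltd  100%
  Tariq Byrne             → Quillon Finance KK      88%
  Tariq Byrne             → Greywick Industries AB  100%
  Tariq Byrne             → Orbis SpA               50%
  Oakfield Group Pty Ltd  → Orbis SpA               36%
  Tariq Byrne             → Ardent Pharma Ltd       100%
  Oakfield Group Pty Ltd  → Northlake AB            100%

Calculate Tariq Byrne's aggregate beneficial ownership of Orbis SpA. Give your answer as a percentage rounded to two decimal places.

86.00%

Tariq reaches Orbis along 2 paths.
Via Oakfield: 100% × 36% = 36%.
Direct stake: 50% = 50%.
Total: 36% + 50% = 86%.
Rounded: 86.00%.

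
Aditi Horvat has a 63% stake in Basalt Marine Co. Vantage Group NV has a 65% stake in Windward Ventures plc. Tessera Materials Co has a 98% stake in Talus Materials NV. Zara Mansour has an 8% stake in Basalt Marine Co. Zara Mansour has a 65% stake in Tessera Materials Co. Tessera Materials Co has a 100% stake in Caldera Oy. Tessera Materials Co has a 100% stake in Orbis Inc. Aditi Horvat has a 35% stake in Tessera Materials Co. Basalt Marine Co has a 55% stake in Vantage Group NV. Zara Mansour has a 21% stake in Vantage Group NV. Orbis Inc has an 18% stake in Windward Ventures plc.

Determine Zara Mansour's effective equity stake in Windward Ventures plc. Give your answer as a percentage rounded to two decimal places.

28.21%

Zara reaches Windward along 3 paths.
Via Basalt → Vantage: 8% × 55% × 65% = 2.86%.
Via Vantage: 21% × 65% = 13.65%.
Via Tessera → Orbis: 65% × 100% × 18% = 11.7%.
Total: 2.86% + 13.65% + 11.7% = 28.21%.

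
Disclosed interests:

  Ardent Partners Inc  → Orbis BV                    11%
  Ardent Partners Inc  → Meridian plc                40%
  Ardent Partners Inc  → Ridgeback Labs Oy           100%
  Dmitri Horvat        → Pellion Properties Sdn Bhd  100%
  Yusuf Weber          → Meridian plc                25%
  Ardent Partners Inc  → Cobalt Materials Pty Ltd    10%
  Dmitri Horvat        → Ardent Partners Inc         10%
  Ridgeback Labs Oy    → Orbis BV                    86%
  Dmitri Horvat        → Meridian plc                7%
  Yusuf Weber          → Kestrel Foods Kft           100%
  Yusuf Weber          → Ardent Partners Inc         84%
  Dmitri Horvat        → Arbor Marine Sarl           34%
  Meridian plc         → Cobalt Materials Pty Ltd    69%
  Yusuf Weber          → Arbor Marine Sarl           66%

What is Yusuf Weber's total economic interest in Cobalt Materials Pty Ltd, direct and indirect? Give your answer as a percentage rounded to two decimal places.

Yusuf reaches Cobalt along 3 paths.
Via Ardent: 84% × 10% = 8.4%.
Via Ardent → Meridian: 84% × 40% × 69% = 23.184%.
Via Meridian: 25% × 69% = 17.25%.
Total: 8.4% + 23.184% + 17.25% = 48.834%.
Rounded: 48.83%.

48.83%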